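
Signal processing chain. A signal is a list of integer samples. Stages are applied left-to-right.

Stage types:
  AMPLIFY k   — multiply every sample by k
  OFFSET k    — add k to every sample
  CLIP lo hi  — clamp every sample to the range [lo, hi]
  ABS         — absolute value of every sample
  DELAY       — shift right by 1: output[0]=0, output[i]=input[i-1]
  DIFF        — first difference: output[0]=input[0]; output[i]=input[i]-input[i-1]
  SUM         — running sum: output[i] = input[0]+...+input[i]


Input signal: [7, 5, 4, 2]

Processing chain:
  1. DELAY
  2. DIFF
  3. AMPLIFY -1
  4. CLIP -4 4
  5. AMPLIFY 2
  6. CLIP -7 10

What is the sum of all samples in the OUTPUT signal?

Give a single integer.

Answer: -1

Derivation:
Input: [7, 5, 4, 2]
Stage 1 (DELAY): [0, 7, 5, 4] = [0, 7, 5, 4] -> [0, 7, 5, 4]
Stage 2 (DIFF): s[0]=0, 7-0=7, 5-7=-2, 4-5=-1 -> [0, 7, -2, -1]
Stage 3 (AMPLIFY -1): 0*-1=0, 7*-1=-7, -2*-1=2, -1*-1=1 -> [0, -7, 2, 1]
Stage 4 (CLIP -4 4): clip(0,-4,4)=0, clip(-7,-4,4)=-4, clip(2,-4,4)=2, clip(1,-4,4)=1 -> [0, -4, 2, 1]
Stage 5 (AMPLIFY 2): 0*2=0, -4*2=-8, 2*2=4, 1*2=2 -> [0, -8, 4, 2]
Stage 6 (CLIP -7 10): clip(0,-7,10)=0, clip(-8,-7,10)=-7, clip(4,-7,10)=4, clip(2,-7,10)=2 -> [0, -7, 4, 2]
Output sum: -1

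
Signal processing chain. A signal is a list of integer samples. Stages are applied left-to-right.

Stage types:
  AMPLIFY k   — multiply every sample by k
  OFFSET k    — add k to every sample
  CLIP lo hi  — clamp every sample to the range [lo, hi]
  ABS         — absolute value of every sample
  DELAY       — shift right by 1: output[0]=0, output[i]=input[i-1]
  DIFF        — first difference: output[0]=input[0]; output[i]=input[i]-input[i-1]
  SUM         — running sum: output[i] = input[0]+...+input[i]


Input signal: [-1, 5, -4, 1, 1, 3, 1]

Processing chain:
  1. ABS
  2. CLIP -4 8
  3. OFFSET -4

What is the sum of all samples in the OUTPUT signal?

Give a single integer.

Input: [-1, 5, -4, 1, 1, 3, 1]
Stage 1 (ABS): |-1|=1, |5|=5, |-4|=4, |1|=1, |1|=1, |3|=3, |1|=1 -> [1, 5, 4, 1, 1, 3, 1]
Stage 2 (CLIP -4 8): clip(1,-4,8)=1, clip(5,-4,8)=5, clip(4,-4,8)=4, clip(1,-4,8)=1, clip(1,-4,8)=1, clip(3,-4,8)=3, clip(1,-4,8)=1 -> [1, 5, 4, 1, 1, 3, 1]
Stage 3 (OFFSET -4): 1+-4=-3, 5+-4=1, 4+-4=0, 1+-4=-3, 1+-4=-3, 3+-4=-1, 1+-4=-3 -> [-3, 1, 0, -3, -3, -1, -3]
Output sum: -12

Answer: -12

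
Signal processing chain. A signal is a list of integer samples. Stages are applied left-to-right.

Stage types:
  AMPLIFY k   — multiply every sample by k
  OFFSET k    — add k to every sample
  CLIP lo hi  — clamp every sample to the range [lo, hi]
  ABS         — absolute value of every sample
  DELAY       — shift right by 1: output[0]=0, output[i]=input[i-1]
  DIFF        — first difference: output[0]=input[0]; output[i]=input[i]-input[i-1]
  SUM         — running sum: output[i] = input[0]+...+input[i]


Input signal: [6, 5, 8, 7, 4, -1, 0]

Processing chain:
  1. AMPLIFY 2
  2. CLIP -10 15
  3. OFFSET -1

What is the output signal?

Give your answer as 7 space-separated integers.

Input: [6, 5, 8, 7, 4, -1, 0]
Stage 1 (AMPLIFY 2): 6*2=12, 5*2=10, 8*2=16, 7*2=14, 4*2=8, -1*2=-2, 0*2=0 -> [12, 10, 16, 14, 8, -2, 0]
Stage 2 (CLIP -10 15): clip(12,-10,15)=12, clip(10,-10,15)=10, clip(16,-10,15)=15, clip(14,-10,15)=14, clip(8,-10,15)=8, clip(-2,-10,15)=-2, clip(0,-10,15)=0 -> [12, 10, 15, 14, 8, -2, 0]
Stage 3 (OFFSET -1): 12+-1=11, 10+-1=9, 15+-1=14, 14+-1=13, 8+-1=7, -2+-1=-3, 0+-1=-1 -> [11, 9, 14, 13, 7, -3, -1]

Answer: 11 9 14 13 7 -3 -1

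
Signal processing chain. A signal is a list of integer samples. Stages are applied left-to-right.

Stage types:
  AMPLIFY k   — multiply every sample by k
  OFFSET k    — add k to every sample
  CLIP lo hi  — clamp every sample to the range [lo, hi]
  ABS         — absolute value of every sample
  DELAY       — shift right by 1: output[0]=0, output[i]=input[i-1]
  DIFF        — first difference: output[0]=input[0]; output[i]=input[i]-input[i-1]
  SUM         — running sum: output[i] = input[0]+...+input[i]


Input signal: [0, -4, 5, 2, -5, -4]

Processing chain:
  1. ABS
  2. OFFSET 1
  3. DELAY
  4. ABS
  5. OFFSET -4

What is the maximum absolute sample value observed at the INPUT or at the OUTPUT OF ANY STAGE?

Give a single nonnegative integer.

Input: [0, -4, 5, 2, -5, -4] (max |s|=5)
Stage 1 (ABS): |0|=0, |-4|=4, |5|=5, |2|=2, |-5|=5, |-4|=4 -> [0, 4, 5, 2, 5, 4] (max |s|=5)
Stage 2 (OFFSET 1): 0+1=1, 4+1=5, 5+1=6, 2+1=3, 5+1=6, 4+1=5 -> [1, 5, 6, 3, 6, 5] (max |s|=6)
Stage 3 (DELAY): [0, 1, 5, 6, 3, 6] = [0, 1, 5, 6, 3, 6] -> [0, 1, 5, 6, 3, 6] (max |s|=6)
Stage 4 (ABS): |0|=0, |1|=1, |5|=5, |6|=6, |3|=3, |6|=6 -> [0, 1, 5, 6, 3, 6] (max |s|=6)
Stage 5 (OFFSET -4): 0+-4=-4, 1+-4=-3, 5+-4=1, 6+-4=2, 3+-4=-1, 6+-4=2 -> [-4, -3, 1, 2, -1, 2] (max |s|=4)
Overall max amplitude: 6

Answer: 6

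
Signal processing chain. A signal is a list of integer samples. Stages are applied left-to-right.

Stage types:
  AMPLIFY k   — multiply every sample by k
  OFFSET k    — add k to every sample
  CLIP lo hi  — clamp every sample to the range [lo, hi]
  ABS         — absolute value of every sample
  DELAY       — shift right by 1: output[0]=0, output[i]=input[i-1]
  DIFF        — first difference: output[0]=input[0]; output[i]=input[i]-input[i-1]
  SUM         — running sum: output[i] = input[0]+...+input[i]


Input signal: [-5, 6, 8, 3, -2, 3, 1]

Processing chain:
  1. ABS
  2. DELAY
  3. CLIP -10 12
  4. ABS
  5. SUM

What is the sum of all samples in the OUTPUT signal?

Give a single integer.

Input: [-5, 6, 8, 3, -2, 3, 1]
Stage 1 (ABS): |-5|=5, |6|=6, |8|=8, |3|=3, |-2|=2, |3|=3, |1|=1 -> [5, 6, 8, 3, 2, 3, 1]
Stage 2 (DELAY): [0, 5, 6, 8, 3, 2, 3] = [0, 5, 6, 8, 3, 2, 3] -> [0, 5, 6, 8, 3, 2, 3]
Stage 3 (CLIP -10 12): clip(0,-10,12)=0, clip(5,-10,12)=5, clip(6,-10,12)=6, clip(8,-10,12)=8, clip(3,-10,12)=3, clip(2,-10,12)=2, clip(3,-10,12)=3 -> [0, 5, 6, 8, 3, 2, 3]
Stage 4 (ABS): |0|=0, |5|=5, |6|=6, |8|=8, |3|=3, |2|=2, |3|=3 -> [0, 5, 6, 8, 3, 2, 3]
Stage 5 (SUM): sum[0..0]=0, sum[0..1]=5, sum[0..2]=11, sum[0..3]=19, sum[0..4]=22, sum[0..5]=24, sum[0..6]=27 -> [0, 5, 11, 19, 22, 24, 27]
Output sum: 108

Answer: 108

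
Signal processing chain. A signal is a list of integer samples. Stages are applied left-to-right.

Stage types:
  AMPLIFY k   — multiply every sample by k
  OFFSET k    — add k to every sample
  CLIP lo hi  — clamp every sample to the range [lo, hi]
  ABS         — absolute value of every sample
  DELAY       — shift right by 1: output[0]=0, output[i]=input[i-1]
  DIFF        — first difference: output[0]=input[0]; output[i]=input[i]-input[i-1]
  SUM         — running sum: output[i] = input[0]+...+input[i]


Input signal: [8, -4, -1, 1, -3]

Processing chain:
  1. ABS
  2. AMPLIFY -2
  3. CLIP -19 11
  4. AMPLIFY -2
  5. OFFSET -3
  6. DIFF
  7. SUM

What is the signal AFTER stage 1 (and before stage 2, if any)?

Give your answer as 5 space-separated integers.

Input: [8, -4, -1, 1, -3]
Stage 1 (ABS): |8|=8, |-4|=4, |-1|=1, |1|=1, |-3|=3 -> [8, 4, 1, 1, 3]

Answer: 8 4 1 1 3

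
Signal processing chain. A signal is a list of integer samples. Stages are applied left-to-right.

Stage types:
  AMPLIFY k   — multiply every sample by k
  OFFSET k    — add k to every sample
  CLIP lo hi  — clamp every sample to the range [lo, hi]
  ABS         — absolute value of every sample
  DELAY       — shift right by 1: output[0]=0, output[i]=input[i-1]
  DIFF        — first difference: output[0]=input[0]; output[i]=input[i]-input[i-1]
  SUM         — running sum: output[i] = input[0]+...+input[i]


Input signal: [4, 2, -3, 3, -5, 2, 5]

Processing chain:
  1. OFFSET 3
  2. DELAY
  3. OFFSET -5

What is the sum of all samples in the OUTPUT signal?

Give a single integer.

Input: [4, 2, -3, 3, -5, 2, 5]
Stage 1 (OFFSET 3): 4+3=7, 2+3=5, -3+3=0, 3+3=6, -5+3=-2, 2+3=5, 5+3=8 -> [7, 5, 0, 6, -2, 5, 8]
Stage 2 (DELAY): [0, 7, 5, 0, 6, -2, 5] = [0, 7, 5, 0, 6, -2, 5] -> [0, 7, 5, 0, 6, -2, 5]
Stage 3 (OFFSET -5): 0+-5=-5, 7+-5=2, 5+-5=0, 0+-5=-5, 6+-5=1, -2+-5=-7, 5+-5=0 -> [-5, 2, 0, -5, 1, -7, 0]
Output sum: -14

Answer: -14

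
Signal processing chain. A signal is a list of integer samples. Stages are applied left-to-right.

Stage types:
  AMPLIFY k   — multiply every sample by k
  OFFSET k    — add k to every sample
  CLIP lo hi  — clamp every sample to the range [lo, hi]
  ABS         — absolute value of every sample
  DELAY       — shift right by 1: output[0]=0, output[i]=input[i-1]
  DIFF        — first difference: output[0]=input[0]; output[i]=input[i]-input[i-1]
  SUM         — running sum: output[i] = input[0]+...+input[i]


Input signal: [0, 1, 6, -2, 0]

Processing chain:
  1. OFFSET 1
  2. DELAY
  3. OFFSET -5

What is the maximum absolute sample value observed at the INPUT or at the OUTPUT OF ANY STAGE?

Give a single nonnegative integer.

Answer: 7

Derivation:
Input: [0, 1, 6, -2, 0] (max |s|=6)
Stage 1 (OFFSET 1): 0+1=1, 1+1=2, 6+1=7, -2+1=-1, 0+1=1 -> [1, 2, 7, -1, 1] (max |s|=7)
Stage 2 (DELAY): [0, 1, 2, 7, -1] = [0, 1, 2, 7, -1] -> [0, 1, 2, 7, -1] (max |s|=7)
Stage 3 (OFFSET -5): 0+-5=-5, 1+-5=-4, 2+-5=-3, 7+-5=2, -1+-5=-6 -> [-5, -4, -3, 2, -6] (max |s|=6)
Overall max amplitude: 7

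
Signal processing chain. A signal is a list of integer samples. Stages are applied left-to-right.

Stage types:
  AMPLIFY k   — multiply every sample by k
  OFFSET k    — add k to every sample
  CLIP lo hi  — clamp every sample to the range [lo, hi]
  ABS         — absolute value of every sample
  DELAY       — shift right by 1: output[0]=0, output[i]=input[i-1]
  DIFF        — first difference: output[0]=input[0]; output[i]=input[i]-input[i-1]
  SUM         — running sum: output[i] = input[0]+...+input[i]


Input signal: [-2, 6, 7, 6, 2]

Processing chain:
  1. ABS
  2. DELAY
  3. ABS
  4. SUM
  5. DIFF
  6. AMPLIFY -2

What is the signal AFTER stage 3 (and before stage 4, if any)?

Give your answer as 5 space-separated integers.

Answer: 0 2 6 7 6

Derivation:
Input: [-2, 6, 7, 6, 2]
Stage 1 (ABS): |-2|=2, |6|=6, |7|=7, |6|=6, |2|=2 -> [2, 6, 7, 6, 2]
Stage 2 (DELAY): [0, 2, 6, 7, 6] = [0, 2, 6, 7, 6] -> [0, 2, 6, 7, 6]
Stage 3 (ABS): |0|=0, |2|=2, |6|=6, |7|=7, |6|=6 -> [0, 2, 6, 7, 6]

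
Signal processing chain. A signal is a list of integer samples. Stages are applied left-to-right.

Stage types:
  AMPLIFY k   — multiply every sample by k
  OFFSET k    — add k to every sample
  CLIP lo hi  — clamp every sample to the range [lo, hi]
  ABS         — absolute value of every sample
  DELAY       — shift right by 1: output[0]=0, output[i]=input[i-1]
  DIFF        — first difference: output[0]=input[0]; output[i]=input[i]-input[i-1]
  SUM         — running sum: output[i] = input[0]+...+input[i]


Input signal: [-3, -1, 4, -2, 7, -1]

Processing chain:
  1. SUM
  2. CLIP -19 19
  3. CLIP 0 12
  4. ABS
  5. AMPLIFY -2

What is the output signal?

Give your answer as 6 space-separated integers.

Answer: 0 0 0 0 -10 -8

Derivation:
Input: [-3, -1, 4, -2, 7, -1]
Stage 1 (SUM): sum[0..0]=-3, sum[0..1]=-4, sum[0..2]=0, sum[0..3]=-2, sum[0..4]=5, sum[0..5]=4 -> [-3, -4, 0, -2, 5, 4]
Stage 2 (CLIP -19 19): clip(-3,-19,19)=-3, clip(-4,-19,19)=-4, clip(0,-19,19)=0, clip(-2,-19,19)=-2, clip(5,-19,19)=5, clip(4,-19,19)=4 -> [-3, -4, 0, -2, 5, 4]
Stage 3 (CLIP 0 12): clip(-3,0,12)=0, clip(-4,0,12)=0, clip(0,0,12)=0, clip(-2,0,12)=0, clip(5,0,12)=5, clip(4,0,12)=4 -> [0, 0, 0, 0, 5, 4]
Stage 4 (ABS): |0|=0, |0|=0, |0|=0, |0|=0, |5|=5, |4|=4 -> [0, 0, 0, 0, 5, 4]
Stage 5 (AMPLIFY -2): 0*-2=0, 0*-2=0, 0*-2=0, 0*-2=0, 5*-2=-10, 4*-2=-8 -> [0, 0, 0, 0, -10, -8]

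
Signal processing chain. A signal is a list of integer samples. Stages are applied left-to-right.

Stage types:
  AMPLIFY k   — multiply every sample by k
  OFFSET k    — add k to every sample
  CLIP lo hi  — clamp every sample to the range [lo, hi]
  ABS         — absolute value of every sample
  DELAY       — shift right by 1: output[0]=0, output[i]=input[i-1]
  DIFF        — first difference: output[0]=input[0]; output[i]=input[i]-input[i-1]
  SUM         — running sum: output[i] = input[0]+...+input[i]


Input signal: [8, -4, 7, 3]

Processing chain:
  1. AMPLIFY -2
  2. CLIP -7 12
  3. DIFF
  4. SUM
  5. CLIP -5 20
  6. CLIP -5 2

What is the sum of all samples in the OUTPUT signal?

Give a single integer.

Input: [8, -4, 7, 3]
Stage 1 (AMPLIFY -2): 8*-2=-16, -4*-2=8, 7*-2=-14, 3*-2=-6 -> [-16, 8, -14, -6]
Stage 2 (CLIP -7 12): clip(-16,-7,12)=-7, clip(8,-7,12)=8, clip(-14,-7,12)=-7, clip(-6,-7,12)=-6 -> [-7, 8, -7, -6]
Stage 3 (DIFF): s[0]=-7, 8--7=15, -7-8=-15, -6--7=1 -> [-7, 15, -15, 1]
Stage 4 (SUM): sum[0..0]=-7, sum[0..1]=8, sum[0..2]=-7, sum[0..3]=-6 -> [-7, 8, -7, -6]
Stage 5 (CLIP -5 20): clip(-7,-5,20)=-5, clip(8,-5,20)=8, clip(-7,-5,20)=-5, clip(-6,-5,20)=-5 -> [-5, 8, -5, -5]
Stage 6 (CLIP -5 2): clip(-5,-5,2)=-5, clip(8,-5,2)=2, clip(-5,-5,2)=-5, clip(-5,-5,2)=-5 -> [-5, 2, -5, -5]
Output sum: -13

Answer: -13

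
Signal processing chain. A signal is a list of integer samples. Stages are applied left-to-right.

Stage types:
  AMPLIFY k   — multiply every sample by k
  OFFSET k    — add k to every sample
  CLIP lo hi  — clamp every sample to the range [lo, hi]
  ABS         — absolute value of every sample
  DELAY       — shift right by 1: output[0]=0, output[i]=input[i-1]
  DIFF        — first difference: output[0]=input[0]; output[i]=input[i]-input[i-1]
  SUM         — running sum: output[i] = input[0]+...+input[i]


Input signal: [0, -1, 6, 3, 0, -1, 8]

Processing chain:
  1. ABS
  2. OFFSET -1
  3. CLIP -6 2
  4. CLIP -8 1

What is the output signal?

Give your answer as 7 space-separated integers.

Input: [0, -1, 6, 3, 0, -1, 8]
Stage 1 (ABS): |0|=0, |-1|=1, |6|=6, |3|=3, |0|=0, |-1|=1, |8|=8 -> [0, 1, 6, 3, 0, 1, 8]
Stage 2 (OFFSET -1): 0+-1=-1, 1+-1=0, 6+-1=5, 3+-1=2, 0+-1=-1, 1+-1=0, 8+-1=7 -> [-1, 0, 5, 2, -1, 0, 7]
Stage 3 (CLIP -6 2): clip(-1,-6,2)=-1, clip(0,-6,2)=0, clip(5,-6,2)=2, clip(2,-6,2)=2, clip(-1,-6,2)=-1, clip(0,-6,2)=0, clip(7,-6,2)=2 -> [-1, 0, 2, 2, -1, 0, 2]
Stage 4 (CLIP -8 1): clip(-1,-8,1)=-1, clip(0,-8,1)=0, clip(2,-8,1)=1, clip(2,-8,1)=1, clip(-1,-8,1)=-1, clip(0,-8,1)=0, clip(2,-8,1)=1 -> [-1, 0, 1, 1, -1, 0, 1]

Answer: -1 0 1 1 -1 0 1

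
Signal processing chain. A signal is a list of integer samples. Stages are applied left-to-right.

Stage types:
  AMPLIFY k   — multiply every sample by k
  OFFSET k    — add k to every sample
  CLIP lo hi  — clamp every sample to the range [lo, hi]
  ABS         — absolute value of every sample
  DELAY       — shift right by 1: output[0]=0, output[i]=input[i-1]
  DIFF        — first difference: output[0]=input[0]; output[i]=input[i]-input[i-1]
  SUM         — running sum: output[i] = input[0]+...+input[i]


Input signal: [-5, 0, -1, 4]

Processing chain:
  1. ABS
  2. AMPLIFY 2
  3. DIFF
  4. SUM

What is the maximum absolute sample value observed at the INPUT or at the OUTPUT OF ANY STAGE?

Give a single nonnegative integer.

Answer: 10

Derivation:
Input: [-5, 0, -1, 4] (max |s|=5)
Stage 1 (ABS): |-5|=5, |0|=0, |-1|=1, |4|=4 -> [5, 0, 1, 4] (max |s|=5)
Stage 2 (AMPLIFY 2): 5*2=10, 0*2=0, 1*2=2, 4*2=8 -> [10, 0, 2, 8] (max |s|=10)
Stage 3 (DIFF): s[0]=10, 0-10=-10, 2-0=2, 8-2=6 -> [10, -10, 2, 6] (max |s|=10)
Stage 4 (SUM): sum[0..0]=10, sum[0..1]=0, sum[0..2]=2, sum[0..3]=8 -> [10, 0, 2, 8] (max |s|=10)
Overall max amplitude: 10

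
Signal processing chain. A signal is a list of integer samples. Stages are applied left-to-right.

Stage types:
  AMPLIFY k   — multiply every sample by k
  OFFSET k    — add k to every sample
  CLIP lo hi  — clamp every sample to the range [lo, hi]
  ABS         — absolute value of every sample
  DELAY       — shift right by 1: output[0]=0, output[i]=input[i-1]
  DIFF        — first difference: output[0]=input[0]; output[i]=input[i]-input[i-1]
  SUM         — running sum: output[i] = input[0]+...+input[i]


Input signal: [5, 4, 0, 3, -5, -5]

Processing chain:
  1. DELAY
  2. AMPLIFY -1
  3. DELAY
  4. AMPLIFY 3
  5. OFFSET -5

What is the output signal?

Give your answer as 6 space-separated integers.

Answer: -5 -5 -20 -17 -5 -14

Derivation:
Input: [5, 4, 0, 3, -5, -5]
Stage 1 (DELAY): [0, 5, 4, 0, 3, -5] = [0, 5, 4, 0, 3, -5] -> [0, 5, 4, 0, 3, -5]
Stage 2 (AMPLIFY -1): 0*-1=0, 5*-1=-5, 4*-1=-4, 0*-1=0, 3*-1=-3, -5*-1=5 -> [0, -5, -4, 0, -3, 5]
Stage 3 (DELAY): [0, 0, -5, -4, 0, -3] = [0, 0, -5, -4, 0, -3] -> [0, 0, -5, -4, 0, -3]
Stage 4 (AMPLIFY 3): 0*3=0, 0*3=0, -5*3=-15, -4*3=-12, 0*3=0, -3*3=-9 -> [0, 0, -15, -12, 0, -9]
Stage 5 (OFFSET -5): 0+-5=-5, 0+-5=-5, -15+-5=-20, -12+-5=-17, 0+-5=-5, -9+-5=-14 -> [-5, -5, -20, -17, -5, -14]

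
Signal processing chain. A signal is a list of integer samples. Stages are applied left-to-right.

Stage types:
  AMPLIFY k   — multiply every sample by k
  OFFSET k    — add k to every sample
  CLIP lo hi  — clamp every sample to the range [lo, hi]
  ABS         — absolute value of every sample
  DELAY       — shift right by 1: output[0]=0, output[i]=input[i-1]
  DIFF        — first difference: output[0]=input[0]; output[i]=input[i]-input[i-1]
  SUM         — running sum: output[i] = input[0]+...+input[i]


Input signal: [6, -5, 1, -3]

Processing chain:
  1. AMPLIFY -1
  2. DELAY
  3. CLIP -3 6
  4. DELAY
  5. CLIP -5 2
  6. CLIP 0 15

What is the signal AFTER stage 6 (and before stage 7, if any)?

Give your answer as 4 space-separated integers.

Input: [6, -5, 1, -3]
Stage 1 (AMPLIFY -1): 6*-1=-6, -5*-1=5, 1*-1=-1, -3*-1=3 -> [-6, 5, -1, 3]
Stage 2 (DELAY): [0, -6, 5, -1] = [0, -6, 5, -1] -> [0, -6, 5, -1]
Stage 3 (CLIP -3 6): clip(0,-3,6)=0, clip(-6,-3,6)=-3, clip(5,-3,6)=5, clip(-1,-3,6)=-1 -> [0, -3, 5, -1]
Stage 4 (DELAY): [0, 0, -3, 5] = [0, 0, -3, 5] -> [0, 0, -3, 5]
Stage 5 (CLIP -5 2): clip(0,-5,2)=0, clip(0,-5,2)=0, clip(-3,-5,2)=-3, clip(5,-5,2)=2 -> [0, 0, -3, 2]
Stage 6 (CLIP 0 15): clip(0,0,15)=0, clip(0,0,15)=0, clip(-3,0,15)=0, clip(2,0,15)=2 -> [0, 0, 0, 2]

Answer: 0 0 0 2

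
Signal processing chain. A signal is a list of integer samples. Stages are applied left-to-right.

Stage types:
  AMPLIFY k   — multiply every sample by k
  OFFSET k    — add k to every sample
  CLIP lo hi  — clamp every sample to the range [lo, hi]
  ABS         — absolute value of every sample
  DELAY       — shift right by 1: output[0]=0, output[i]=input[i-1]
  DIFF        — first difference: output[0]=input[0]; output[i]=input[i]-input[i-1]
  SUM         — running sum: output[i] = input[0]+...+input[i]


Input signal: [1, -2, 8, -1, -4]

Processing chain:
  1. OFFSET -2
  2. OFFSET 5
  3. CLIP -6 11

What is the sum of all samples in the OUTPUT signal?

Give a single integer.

Answer: 17

Derivation:
Input: [1, -2, 8, -1, -4]
Stage 1 (OFFSET -2): 1+-2=-1, -2+-2=-4, 8+-2=6, -1+-2=-3, -4+-2=-6 -> [-1, -4, 6, -3, -6]
Stage 2 (OFFSET 5): -1+5=4, -4+5=1, 6+5=11, -3+5=2, -6+5=-1 -> [4, 1, 11, 2, -1]
Stage 3 (CLIP -6 11): clip(4,-6,11)=4, clip(1,-6,11)=1, clip(11,-6,11)=11, clip(2,-6,11)=2, clip(-1,-6,11)=-1 -> [4, 1, 11, 2, -1]
Output sum: 17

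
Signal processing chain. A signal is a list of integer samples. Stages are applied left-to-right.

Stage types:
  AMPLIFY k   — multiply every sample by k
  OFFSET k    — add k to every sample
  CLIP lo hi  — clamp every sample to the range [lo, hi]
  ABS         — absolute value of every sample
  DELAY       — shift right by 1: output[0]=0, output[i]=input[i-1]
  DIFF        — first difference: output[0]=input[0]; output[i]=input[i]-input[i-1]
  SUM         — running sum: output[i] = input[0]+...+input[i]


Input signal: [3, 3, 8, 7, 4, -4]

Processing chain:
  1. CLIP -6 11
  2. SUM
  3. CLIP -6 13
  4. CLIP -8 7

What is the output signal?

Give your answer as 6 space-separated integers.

Input: [3, 3, 8, 7, 4, -4]
Stage 1 (CLIP -6 11): clip(3,-6,11)=3, clip(3,-6,11)=3, clip(8,-6,11)=8, clip(7,-6,11)=7, clip(4,-6,11)=4, clip(-4,-6,11)=-4 -> [3, 3, 8, 7, 4, -4]
Stage 2 (SUM): sum[0..0]=3, sum[0..1]=6, sum[0..2]=14, sum[0..3]=21, sum[0..4]=25, sum[0..5]=21 -> [3, 6, 14, 21, 25, 21]
Stage 3 (CLIP -6 13): clip(3,-6,13)=3, clip(6,-6,13)=6, clip(14,-6,13)=13, clip(21,-6,13)=13, clip(25,-6,13)=13, clip(21,-6,13)=13 -> [3, 6, 13, 13, 13, 13]
Stage 4 (CLIP -8 7): clip(3,-8,7)=3, clip(6,-8,7)=6, clip(13,-8,7)=7, clip(13,-8,7)=7, clip(13,-8,7)=7, clip(13,-8,7)=7 -> [3, 6, 7, 7, 7, 7]

Answer: 3 6 7 7 7 7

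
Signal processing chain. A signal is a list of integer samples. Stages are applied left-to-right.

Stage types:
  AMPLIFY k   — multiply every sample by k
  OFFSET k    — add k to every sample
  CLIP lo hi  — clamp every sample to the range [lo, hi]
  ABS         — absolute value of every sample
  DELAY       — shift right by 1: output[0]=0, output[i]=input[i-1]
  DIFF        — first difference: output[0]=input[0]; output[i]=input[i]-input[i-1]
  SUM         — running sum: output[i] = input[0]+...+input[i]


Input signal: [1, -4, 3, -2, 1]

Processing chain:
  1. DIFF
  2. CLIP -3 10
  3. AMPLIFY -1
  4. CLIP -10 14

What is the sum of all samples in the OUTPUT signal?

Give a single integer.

Input: [1, -4, 3, -2, 1]
Stage 1 (DIFF): s[0]=1, -4-1=-5, 3--4=7, -2-3=-5, 1--2=3 -> [1, -5, 7, -5, 3]
Stage 2 (CLIP -3 10): clip(1,-3,10)=1, clip(-5,-3,10)=-3, clip(7,-3,10)=7, clip(-5,-3,10)=-3, clip(3,-3,10)=3 -> [1, -3, 7, -3, 3]
Stage 3 (AMPLIFY -1): 1*-1=-1, -3*-1=3, 7*-1=-7, -3*-1=3, 3*-1=-3 -> [-1, 3, -7, 3, -3]
Stage 4 (CLIP -10 14): clip(-1,-10,14)=-1, clip(3,-10,14)=3, clip(-7,-10,14)=-7, clip(3,-10,14)=3, clip(-3,-10,14)=-3 -> [-1, 3, -7, 3, -3]
Output sum: -5

Answer: -5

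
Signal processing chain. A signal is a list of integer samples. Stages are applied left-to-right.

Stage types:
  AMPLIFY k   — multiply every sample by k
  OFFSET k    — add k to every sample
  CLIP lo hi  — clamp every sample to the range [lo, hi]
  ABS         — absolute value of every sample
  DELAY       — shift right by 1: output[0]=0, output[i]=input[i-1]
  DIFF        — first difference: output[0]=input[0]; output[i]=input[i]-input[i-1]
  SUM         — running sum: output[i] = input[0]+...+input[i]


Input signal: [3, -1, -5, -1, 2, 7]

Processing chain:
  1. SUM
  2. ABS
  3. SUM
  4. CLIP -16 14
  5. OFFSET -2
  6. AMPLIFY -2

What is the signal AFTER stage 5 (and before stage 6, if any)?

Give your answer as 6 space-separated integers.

Answer: 1 3 6 10 12 12

Derivation:
Input: [3, -1, -5, -1, 2, 7]
Stage 1 (SUM): sum[0..0]=3, sum[0..1]=2, sum[0..2]=-3, sum[0..3]=-4, sum[0..4]=-2, sum[0..5]=5 -> [3, 2, -3, -4, -2, 5]
Stage 2 (ABS): |3|=3, |2|=2, |-3|=3, |-4|=4, |-2|=2, |5|=5 -> [3, 2, 3, 4, 2, 5]
Stage 3 (SUM): sum[0..0]=3, sum[0..1]=5, sum[0..2]=8, sum[0..3]=12, sum[0..4]=14, sum[0..5]=19 -> [3, 5, 8, 12, 14, 19]
Stage 4 (CLIP -16 14): clip(3,-16,14)=3, clip(5,-16,14)=5, clip(8,-16,14)=8, clip(12,-16,14)=12, clip(14,-16,14)=14, clip(19,-16,14)=14 -> [3, 5, 8, 12, 14, 14]
Stage 5 (OFFSET -2): 3+-2=1, 5+-2=3, 8+-2=6, 12+-2=10, 14+-2=12, 14+-2=12 -> [1, 3, 6, 10, 12, 12]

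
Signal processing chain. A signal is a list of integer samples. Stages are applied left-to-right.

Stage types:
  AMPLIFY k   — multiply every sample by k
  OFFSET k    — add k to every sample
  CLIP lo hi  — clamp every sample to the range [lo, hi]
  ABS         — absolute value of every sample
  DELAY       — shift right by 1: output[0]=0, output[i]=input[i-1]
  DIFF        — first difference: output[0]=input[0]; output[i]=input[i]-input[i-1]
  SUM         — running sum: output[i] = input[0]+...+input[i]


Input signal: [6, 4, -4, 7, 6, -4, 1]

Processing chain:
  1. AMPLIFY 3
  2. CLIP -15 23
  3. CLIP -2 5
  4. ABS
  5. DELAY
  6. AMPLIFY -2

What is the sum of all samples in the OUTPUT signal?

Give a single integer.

Input: [6, 4, -4, 7, 6, -4, 1]
Stage 1 (AMPLIFY 3): 6*3=18, 4*3=12, -4*3=-12, 7*3=21, 6*3=18, -4*3=-12, 1*3=3 -> [18, 12, -12, 21, 18, -12, 3]
Stage 2 (CLIP -15 23): clip(18,-15,23)=18, clip(12,-15,23)=12, clip(-12,-15,23)=-12, clip(21,-15,23)=21, clip(18,-15,23)=18, clip(-12,-15,23)=-12, clip(3,-15,23)=3 -> [18, 12, -12, 21, 18, -12, 3]
Stage 3 (CLIP -2 5): clip(18,-2,5)=5, clip(12,-2,5)=5, clip(-12,-2,5)=-2, clip(21,-2,5)=5, clip(18,-2,5)=5, clip(-12,-2,5)=-2, clip(3,-2,5)=3 -> [5, 5, -2, 5, 5, -2, 3]
Stage 4 (ABS): |5|=5, |5|=5, |-2|=2, |5|=5, |5|=5, |-2|=2, |3|=3 -> [5, 5, 2, 5, 5, 2, 3]
Stage 5 (DELAY): [0, 5, 5, 2, 5, 5, 2] = [0, 5, 5, 2, 5, 5, 2] -> [0, 5, 5, 2, 5, 5, 2]
Stage 6 (AMPLIFY -2): 0*-2=0, 5*-2=-10, 5*-2=-10, 2*-2=-4, 5*-2=-10, 5*-2=-10, 2*-2=-4 -> [0, -10, -10, -4, -10, -10, -4]
Output sum: -48

Answer: -48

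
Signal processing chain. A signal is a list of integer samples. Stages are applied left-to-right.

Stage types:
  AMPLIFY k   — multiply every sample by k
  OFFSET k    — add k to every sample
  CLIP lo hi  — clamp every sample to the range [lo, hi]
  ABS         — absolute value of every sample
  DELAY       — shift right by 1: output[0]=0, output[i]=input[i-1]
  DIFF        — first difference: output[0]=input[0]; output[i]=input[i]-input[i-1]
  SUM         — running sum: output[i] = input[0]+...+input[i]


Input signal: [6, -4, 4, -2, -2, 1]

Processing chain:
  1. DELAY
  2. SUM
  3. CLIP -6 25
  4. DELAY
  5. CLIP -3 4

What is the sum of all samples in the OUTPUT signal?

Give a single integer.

Input: [6, -4, 4, -2, -2, 1]
Stage 1 (DELAY): [0, 6, -4, 4, -2, -2] = [0, 6, -4, 4, -2, -2] -> [0, 6, -4, 4, -2, -2]
Stage 2 (SUM): sum[0..0]=0, sum[0..1]=6, sum[0..2]=2, sum[0..3]=6, sum[0..4]=4, sum[0..5]=2 -> [0, 6, 2, 6, 4, 2]
Stage 3 (CLIP -6 25): clip(0,-6,25)=0, clip(6,-6,25)=6, clip(2,-6,25)=2, clip(6,-6,25)=6, clip(4,-6,25)=4, clip(2,-6,25)=2 -> [0, 6, 2, 6, 4, 2]
Stage 4 (DELAY): [0, 0, 6, 2, 6, 4] = [0, 0, 6, 2, 6, 4] -> [0, 0, 6, 2, 6, 4]
Stage 5 (CLIP -3 4): clip(0,-3,4)=0, clip(0,-3,4)=0, clip(6,-3,4)=4, clip(2,-3,4)=2, clip(6,-3,4)=4, clip(4,-3,4)=4 -> [0, 0, 4, 2, 4, 4]
Output sum: 14

Answer: 14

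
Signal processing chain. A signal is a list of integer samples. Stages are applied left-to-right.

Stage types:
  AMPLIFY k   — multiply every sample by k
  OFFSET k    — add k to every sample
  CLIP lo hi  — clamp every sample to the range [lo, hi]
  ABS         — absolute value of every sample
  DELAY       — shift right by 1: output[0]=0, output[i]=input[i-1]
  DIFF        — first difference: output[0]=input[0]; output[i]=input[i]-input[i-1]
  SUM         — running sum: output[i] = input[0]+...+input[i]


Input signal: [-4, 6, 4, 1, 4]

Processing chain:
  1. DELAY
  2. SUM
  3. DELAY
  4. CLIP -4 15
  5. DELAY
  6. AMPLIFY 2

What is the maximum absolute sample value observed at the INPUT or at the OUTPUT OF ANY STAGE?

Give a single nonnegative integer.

Answer: 8

Derivation:
Input: [-4, 6, 4, 1, 4] (max |s|=6)
Stage 1 (DELAY): [0, -4, 6, 4, 1] = [0, -4, 6, 4, 1] -> [0, -4, 6, 4, 1] (max |s|=6)
Stage 2 (SUM): sum[0..0]=0, sum[0..1]=-4, sum[0..2]=2, sum[0..3]=6, sum[0..4]=7 -> [0, -4, 2, 6, 7] (max |s|=7)
Stage 3 (DELAY): [0, 0, -4, 2, 6] = [0, 0, -4, 2, 6] -> [0, 0, -4, 2, 6] (max |s|=6)
Stage 4 (CLIP -4 15): clip(0,-4,15)=0, clip(0,-4,15)=0, clip(-4,-4,15)=-4, clip(2,-4,15)=2, clip(6,-4,15)=6 -> [0, 0, -4, 2, 6] (max |s|=6)
Stage 5 (DELAY): [0, 0, 0, -4, 2] = [0, 0, 0, -4, 2] -> [0, 0, 0, -4, 2] (max |s|=4)
Stage 6 (AMPLIFY 2): 0*2=0, 0*2=0, 0*2=0, -4*2=-8, 2*2=4 -> [0, 0, 0, -8, 4] (max |s|=8)
Overall max amplitude: 8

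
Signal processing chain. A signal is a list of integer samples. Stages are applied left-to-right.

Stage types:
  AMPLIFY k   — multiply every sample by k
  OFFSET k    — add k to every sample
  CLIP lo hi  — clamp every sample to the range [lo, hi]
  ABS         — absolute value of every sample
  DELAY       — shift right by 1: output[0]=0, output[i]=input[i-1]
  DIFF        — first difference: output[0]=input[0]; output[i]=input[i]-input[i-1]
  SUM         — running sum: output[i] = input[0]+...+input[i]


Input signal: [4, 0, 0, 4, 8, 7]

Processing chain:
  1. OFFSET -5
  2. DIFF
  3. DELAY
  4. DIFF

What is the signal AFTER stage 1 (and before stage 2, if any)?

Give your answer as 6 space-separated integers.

Answer: -1 -5 -5 -1 3 2

Derivation:
Input: [4, 0, 0, 4, 8, 7]
Stage 1 (OFFSET -5): 4+-5=-1, 0+-5=-5, 0+-5=-5, 4+-5=-1, 8+-5=3, 7+-5=2 -> [-1, -5, -5, -1, 3, 2]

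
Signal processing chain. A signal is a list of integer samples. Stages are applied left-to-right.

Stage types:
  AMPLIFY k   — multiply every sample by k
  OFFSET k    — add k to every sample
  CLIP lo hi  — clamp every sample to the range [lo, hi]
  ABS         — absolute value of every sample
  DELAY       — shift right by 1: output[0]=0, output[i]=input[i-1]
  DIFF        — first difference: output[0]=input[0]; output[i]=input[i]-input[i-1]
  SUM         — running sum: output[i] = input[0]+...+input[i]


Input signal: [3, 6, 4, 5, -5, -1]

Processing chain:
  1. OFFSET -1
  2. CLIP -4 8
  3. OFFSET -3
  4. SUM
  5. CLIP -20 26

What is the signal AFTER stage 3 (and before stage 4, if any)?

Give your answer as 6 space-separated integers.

Input: [3, 6, 4, 5, -5, -1]
Stage 1 (OFFSET -1): 3+-1=2, 6+-1=5, 4+-1=3, 5+-1=4, -5+-1=-6, -1+-1=-2 -> [2, 5, 3, 4, -6, -2]
Stage 2 (CLIP -4 8): clip(2,-4,8)=2, clip(5,-4,8)=5, clip(3,-4,8)=3, clip(4,-4,8)=4, clip(-6,-4,8)=-4, clip(-2,-4,8)=-2 -> [2, 5, 3, 4, -4, -2]
Stage 3 (OFFSET -3): 2+-3=-1, 5+-3=2, 3+-3=0, 4+-3=1, -4+-3=-7, -2+-3=-5 -> [-1, 2, 0, 1, -7, -5]

Answer: -1 2 0 1 -7 -5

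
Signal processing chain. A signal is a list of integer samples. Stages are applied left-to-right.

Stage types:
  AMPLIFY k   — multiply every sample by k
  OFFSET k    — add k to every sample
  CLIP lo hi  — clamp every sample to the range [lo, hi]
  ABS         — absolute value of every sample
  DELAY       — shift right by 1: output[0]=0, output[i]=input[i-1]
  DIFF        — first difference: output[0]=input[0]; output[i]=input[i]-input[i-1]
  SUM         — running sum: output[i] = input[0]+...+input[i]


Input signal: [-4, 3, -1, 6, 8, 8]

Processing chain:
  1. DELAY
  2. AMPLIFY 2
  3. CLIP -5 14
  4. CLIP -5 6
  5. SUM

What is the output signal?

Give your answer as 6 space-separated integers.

Answer: 0 -5 1 -1 5 11

Derivation:
Input: [-4, 3, -1, 6, 8, 8]
Stage 1 (DELAY): [0, -4, 3, -1, 6, 8] = [0, -4, 3, -1, 6, 8] -> [0, -4, 3, -1, 6, 8]
Stage 2 (AMPLIFY 2): 0*2=0, -4*2=-8, 3*2=6, -1*2=-2, 6*2=12, 8*2=16 -> [0, -8, 6, -2, 12, 16]
Stage 3 (CLIP -5 14): clip(0,-5,14)=0, clip(-8,-5,14)=-5, clip(6,-5,14)=6, clip(-2,-5,14)=-2, clip(12,-5,14)=12, clip(16,-5,14)=14 -> [0, -5, 6, -2, 12, 14]
Stage 4 (CLIP -5 6): clip(0,-5,6)=0, clip(-5,-5,6)=-5, clip(6,-5,6)=6, clip(-2,-5,6)=-2, clip(12,-5,6)=6, clip(14,-5,6)=6 -> [0, -5, 6, -2, 6, 6]
Stage 5 (SUM): sum[0..0]=0, sum[0..1]=-5, sum[0..2]=1, sum[0..3]=-1, sum[0..4]=5, sum[0..5]=11 -> [0, -5, 1, -1, 5, 11]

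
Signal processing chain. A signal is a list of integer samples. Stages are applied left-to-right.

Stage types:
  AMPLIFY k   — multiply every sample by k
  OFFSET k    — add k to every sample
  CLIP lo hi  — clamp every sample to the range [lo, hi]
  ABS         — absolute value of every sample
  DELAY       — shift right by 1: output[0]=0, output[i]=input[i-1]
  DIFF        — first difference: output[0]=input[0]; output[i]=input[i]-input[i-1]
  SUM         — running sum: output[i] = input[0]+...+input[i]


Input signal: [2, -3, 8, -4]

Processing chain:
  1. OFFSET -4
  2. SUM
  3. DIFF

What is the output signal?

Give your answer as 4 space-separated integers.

Answer: -2 -7 4 -8

Derivation:
Input: [2, -3, 8, -4]
Stage 1 (OFFSET -4): 2+-4=-2, -3+-4=-7, 8+-4=4, -4+-4=-8 -> [-2, -7, 4, -8]
Stage 2 (SUM): sum[0..0]=-2, sum[0..1]=-9, sum[0..2]=-5, sum[0..3]=-13 -> [-2, -9, -5, -13]
Stage 3 (DIFF): s[0]=-2, -9--2=-7, -5--9=4, -13--5=-8 -> [-2, -7, 4, -8]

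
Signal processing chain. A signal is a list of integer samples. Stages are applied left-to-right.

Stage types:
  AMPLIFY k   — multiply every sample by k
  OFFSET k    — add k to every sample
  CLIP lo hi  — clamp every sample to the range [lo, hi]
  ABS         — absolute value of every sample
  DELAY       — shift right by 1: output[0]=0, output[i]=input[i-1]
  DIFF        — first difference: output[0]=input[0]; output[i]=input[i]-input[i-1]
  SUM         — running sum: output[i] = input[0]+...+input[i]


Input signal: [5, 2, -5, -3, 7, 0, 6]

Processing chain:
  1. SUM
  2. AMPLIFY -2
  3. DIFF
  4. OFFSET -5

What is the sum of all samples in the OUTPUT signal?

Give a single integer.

Input: [5, 2, -5, -3, 7, 0, 6]
Stage 1 (SUM): sum[0..0]=5, sum[0..1]=7, sum[0..2]=2, sum[0..3]=-1, sum[0..4]=6, sum[0..5]=6, sum[0..6]=12 -> [5, 7, 2, -1, 6, 6, 12]
Stage 2 (AMPLIFY -2): 5*-2=-10, 7*-2=-14, 2*-2=-4, -1*-2=2, 6*-2=-12, 6*-2=-12, 12*-2=-24 -> [-10, -14, -4, 2, -12, -12, -24]
Stage 3 (DIFF): s[0]=-10, -14--10=-4, -4--14=10, 2--4=6, -12-2=-14, -12--12=0, -24--12=-12 -> [-10, -4, 10, 6, -14, 0, -12]
Stage 4 (OFFSET -5): -10+-5=-15, -4+-5=-9, 10+-5=5, 6+-5=1, -14+-5=-19, 0+-5=-5, -12+-5=-17 -> [-15, -9, 5, 1, -19, -5, -17]
Output sum: -59

Answer: -59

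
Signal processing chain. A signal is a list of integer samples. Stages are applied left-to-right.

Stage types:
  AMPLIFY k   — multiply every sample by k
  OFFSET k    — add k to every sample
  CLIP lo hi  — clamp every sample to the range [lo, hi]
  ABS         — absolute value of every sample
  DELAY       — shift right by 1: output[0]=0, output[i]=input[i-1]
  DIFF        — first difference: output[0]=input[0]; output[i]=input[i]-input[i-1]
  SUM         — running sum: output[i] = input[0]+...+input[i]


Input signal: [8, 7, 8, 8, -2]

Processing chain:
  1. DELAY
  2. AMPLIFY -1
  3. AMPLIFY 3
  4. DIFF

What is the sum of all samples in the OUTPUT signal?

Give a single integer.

Answer: -24

Derivation:
Input: [8, 7, 8, 8, -2]
Stage 1 (DELAY): [0, 8, 7, 8, 8] = [0, 8, 7, 8, 8] -> [0, 8, 7, 8, 8]
Stage 2 (AMPLIFY -1): 0*-1=0, 8*-1=-8, 7*-1=-7, 8*-1=-8, 8*-1=-8 -> [0, -8, -7, -8, -8]
Stage 3 (AMPLIFY 3): 0*3=0, -8*3=-24, -7*3=-21, -8*3=-24, -8*3=-24 -> [0, -24, -21, -24, -24]
Stage 4 (DIFF): s[0]=0, -24-0=-24, -21--24=3, -24--21=-3, -24--24=0 -> [0, -24, 3, -3, 0]
Output sum: -24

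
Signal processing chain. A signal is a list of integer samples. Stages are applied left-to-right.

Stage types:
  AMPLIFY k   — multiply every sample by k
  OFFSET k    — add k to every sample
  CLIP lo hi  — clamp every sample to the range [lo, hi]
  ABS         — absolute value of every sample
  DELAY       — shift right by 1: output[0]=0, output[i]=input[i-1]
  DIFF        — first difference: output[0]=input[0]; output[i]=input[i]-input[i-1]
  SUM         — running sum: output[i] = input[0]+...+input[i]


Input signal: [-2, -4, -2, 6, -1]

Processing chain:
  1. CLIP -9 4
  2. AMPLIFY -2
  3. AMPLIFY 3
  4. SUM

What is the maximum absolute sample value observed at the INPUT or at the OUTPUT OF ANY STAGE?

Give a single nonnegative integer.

Answer: 48

Derivation:
Input: [-2, -4, -2, 6, -1] (max |s|=6)
Stage 1 (CLIP -9 4): clip(-2,-9,4)=-2, clip(-4,-9,4)=-4, clip(-2,-9,4)=-2, clip(6,-9,4)=4, clip(-1,-9,4)=-1 -> [-2, -4, -2, 4, -1] (max |s|=4)
Stage 2 (AMPLIFY -2): -2*-2=4, -4*-2=8, -2*-2=4, 4*-2=-8, -1*-2=2 -> [4, 8, 4, -8, 2] (max |s|=8)
Stage 3 (AMPLIFY 3): 4*3=12, 8*3=24, 4*3=12, -8*3=-24, 2*3=6 -> [12, 24, 12, -24, 6] (max |s|=24)
Stage 4 (SUM): sum[0..0]=12, sum[0..1]=36, sum[0..2]=48, sum[0..3]=24, sum[0..4]=30 -> [12, 36, 48, 24, 30] (max |s|=48)
Overall max amplitude: 48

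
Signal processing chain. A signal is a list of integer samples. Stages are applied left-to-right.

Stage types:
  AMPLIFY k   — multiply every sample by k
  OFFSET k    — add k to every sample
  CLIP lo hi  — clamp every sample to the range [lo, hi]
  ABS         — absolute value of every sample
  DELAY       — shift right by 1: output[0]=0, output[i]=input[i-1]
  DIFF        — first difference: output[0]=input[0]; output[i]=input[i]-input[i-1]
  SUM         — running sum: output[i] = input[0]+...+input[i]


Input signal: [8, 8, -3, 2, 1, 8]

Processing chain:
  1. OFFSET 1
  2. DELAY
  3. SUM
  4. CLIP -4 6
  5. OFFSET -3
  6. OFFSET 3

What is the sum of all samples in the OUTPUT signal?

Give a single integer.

Answer: 30

Derivation:
Input: [8, 8, -3, 2, 1, 8]
Stage 1 (OFFSET 1): 8+1=9, 8+1=9, -3+1=-2, 2+1=3, 1+1=2, 8+1=9 -> [9, 9, -2, 3, 2, 9]
Stage 2 (DELAY): [0, 9, 9, -2, 3, 2] = [0, 9, 9, -2, 3, 2] -> [0, 9, 9, -2, 3, 2]
Stage 3 (SUM): sum[0..0]=0, sum[0..1]=9, sum[0..2]=18, sum[0..3]=16, sum[0..4]=19, sum[0..5]=21 -> [0, 9, 18, 16, 19, 21]
Stage 4 (CLIP -4 6): clip(0,-4,6)=0, clip(9,-4,6)=6, clip(18,-4,6)=6, clip(16,-4,6)=6, clip(19,-4,6)=6, clip(21,-4,6)=6 -> [0, 6, 6, 6, 6, 6]
Stage 5 (OFFSET -3): 0+-3=-3, 6+-3=3, 6+-3=3, 6+-3=3, 6+-3=3, 6+-3=3 -> [-3, 3, 3, 3, 3, 3]
Stage 6 (OFFSET 3): -3+3=0, 3+3=6, 3+3=6, 3+3=6, 3+3=6, 3+3=6 -> [0, 6, 6, 6, 6, 6]
Output sum: 30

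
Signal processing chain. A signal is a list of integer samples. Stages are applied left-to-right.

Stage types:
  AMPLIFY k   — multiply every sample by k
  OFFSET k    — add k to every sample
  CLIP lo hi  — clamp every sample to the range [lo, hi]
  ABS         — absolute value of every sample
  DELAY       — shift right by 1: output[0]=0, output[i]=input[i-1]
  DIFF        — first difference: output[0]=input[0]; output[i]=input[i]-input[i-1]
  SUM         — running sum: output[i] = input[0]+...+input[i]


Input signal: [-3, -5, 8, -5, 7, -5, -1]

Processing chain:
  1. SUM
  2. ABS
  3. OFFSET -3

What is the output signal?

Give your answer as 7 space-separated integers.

Answer: 0 5 -3 2 -1 0 1

Derivation:
Input: [-3, -5, 8, -5, 7, -5, -1]
Stage 1 (SUM): sum[0..0]=-3, sum[0..1]=-8, sum[0..2]=0, sum[0..3]=-5, sum[0..4]=2, sum[0..5]=-3, sum[0..6]=-4 -> [-3, -8, 0, -5, 2, -3, -4]
Stage 2 (ABS): |-3|=3, |-8|=8, |0|=0, |-5|=5, |2|=2, |-3|=3, |-4|=4 -> [3, 8, 0, 5, 2, 3, 4]
Stage 3 (OFFSET -3): 3+-3=0, 8+-3=5, 0+-3=-3, 5+-3=2, 2+-3=-1, 3+-3=0, 4+-3=1 -> [0, 5, -3, 2, -1, 0, 1]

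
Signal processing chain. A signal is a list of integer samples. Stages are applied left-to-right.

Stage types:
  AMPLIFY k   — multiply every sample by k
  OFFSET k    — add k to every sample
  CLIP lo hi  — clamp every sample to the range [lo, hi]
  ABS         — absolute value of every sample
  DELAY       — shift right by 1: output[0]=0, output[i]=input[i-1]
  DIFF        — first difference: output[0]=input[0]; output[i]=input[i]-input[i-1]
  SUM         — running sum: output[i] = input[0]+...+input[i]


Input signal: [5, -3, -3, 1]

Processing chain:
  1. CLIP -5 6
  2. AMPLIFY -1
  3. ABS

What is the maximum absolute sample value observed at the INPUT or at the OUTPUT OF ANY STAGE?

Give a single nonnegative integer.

Answer: 5

Derivation:
Input: [5, -3, -3, 1] (max |s|=5)
Stage 1 (CLIP -5 6): clip(5,-5,6)=5, clip(-3,-5,6)=-3, clip(-3,-5,6)=-3, clip(1,-5,6)=1 -> [5, -3, -3, 1] (max |s|=5)
Stage 2 (AMPLIFY -1): 5*-1=-5, -3*-1=3, -3*-1=3, 1*-1=-1 -> [-5, 3, 3, -1] (max |s|=5)
Stage 3 (ABS): |-5|=5, |3|=3, |3|=3, |-1|=1 -> [5, 3, 3, 1] (max |s|=5)
Overall max amplitude: 5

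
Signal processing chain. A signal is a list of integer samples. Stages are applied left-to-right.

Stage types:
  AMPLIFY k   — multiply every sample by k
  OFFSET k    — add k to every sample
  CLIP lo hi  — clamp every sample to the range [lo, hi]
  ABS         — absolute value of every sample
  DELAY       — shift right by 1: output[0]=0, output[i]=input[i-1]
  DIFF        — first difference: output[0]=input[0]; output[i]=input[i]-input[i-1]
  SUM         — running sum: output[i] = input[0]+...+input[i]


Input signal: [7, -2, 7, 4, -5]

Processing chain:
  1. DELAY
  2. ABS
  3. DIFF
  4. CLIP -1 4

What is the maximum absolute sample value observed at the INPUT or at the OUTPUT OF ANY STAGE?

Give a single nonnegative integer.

Answer: 7

Derivation:
Input: [7, -2, 7, 4, -5] (max |s|=7)
Stage 1 (DELAY): [0, 7, -2, 7, 4] = [0, 7, -2, 7, 4] -> [0, 7, -2, 7, 4] (max |s|=7)
Stage 2 (ABS): |0|=0, |7|=7, |-2|=2, |7|=7, |4|=4 -> [0, 7, 2, 7, 4] (max |s|=7)
Stage 3 (DIFF): s[0]=0, 7-0=7, 2-7=-5, 7-2=5, 4-7=-3 -> [0, 7, -5, 5, -3] (max |s|=7)
Stage 4 (CLIP -1 4): clip(0,-1,4)=0, clip(7,-1,4)=4, clip(-5,-1,4)=-1, clip(5,-1,4)=4, clip(-3,-1,4)=-1 -> [0, 4, -1, 4, -1] (max |s|=4)
Overall max amplitude: 7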